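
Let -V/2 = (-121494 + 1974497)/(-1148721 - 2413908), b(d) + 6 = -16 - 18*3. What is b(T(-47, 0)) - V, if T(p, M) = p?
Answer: -274465810/3562629 ≈ -77.040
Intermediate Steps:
b(d) = -76 (b(d) = -6 + (-16 - 18*3) = -6 + (-16 - 54) = -6 - 70 = -76)
V = 3706006/3562629 (V = -2*(-121494 + 1974497)/(-1148721 - 2413908) = -3706006/(-3562629) = -3706006*(-1)/3562629 = -2*(-1853003/3562629) = 3706006/3562629 ≈ 1.0402)
b(T(-47, 0)) - V = -76 - 1*3706006/3562629 = -76 - 3706006/3562629 = -274465810/3562629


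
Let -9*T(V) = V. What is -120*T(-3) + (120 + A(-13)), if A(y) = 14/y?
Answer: 1026/13 ≈ 78.923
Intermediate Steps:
T(V) = -V/9
-120*T(-3) + (120 + A(-13)) = -(-40)*(-3)/3 + (120 + 14/(-13)) = -120*⅓ + (120 + 14*(-1/13)) = -40 + (120 - 14/13) = -40 + 1546/13 = 1026/13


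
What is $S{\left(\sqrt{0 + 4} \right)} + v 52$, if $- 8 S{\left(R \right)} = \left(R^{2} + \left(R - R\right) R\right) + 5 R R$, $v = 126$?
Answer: $6549$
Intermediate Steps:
$S{\left(R \right)} = - \frac{3 R^{2}}{4}$ ($S{\left(R \right)} = - \frac{\left(R^{2} + \left(R - R\right) R\right) + 5 R R}{8} = - \frac{\left(R^{2} + 0 R\right) + 5 R^{2}}{8} = - \frac{\left(R^{2} + 0\right) + 5 R^{2}}{8} = - \frac{R^{2} + 5 R^{2}}{8} = - \frac{6 R^{2}}{8} = - \frac{3 R^{2}}{4}$)
$S{\left(\sqrt{0 + 4} \right)} + v 52 = - \frac{3 \left(\sqrt{0 + 4}\right)^{2}}{4} + 126 \cdot 52 = - \frac{3 \left(\sqrt{4}\right)^{2}}{4} + 6552 = - \frac{3 \cdot 2^{2}}{4} + 6552 = \left(- \frac{3}{4}\right) 4 + 6552 = -3 + 6552 = 6549$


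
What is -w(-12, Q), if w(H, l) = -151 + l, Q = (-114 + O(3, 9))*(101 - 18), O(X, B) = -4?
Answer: 9945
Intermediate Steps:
Q = -9794 (Q = (-114 - 4)*(101 - 18) = -118*83 = -9794)
-w(-12, Q) = -(-151 - 9794) = -1*(-9945) = 9945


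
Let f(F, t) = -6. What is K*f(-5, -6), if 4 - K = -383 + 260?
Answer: -762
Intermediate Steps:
K = 127 (K = 4 - (-383 + 260) = 4 - 1*(-123) = 4 + 123 = 127)
K*f(-5, -6) = 127*(-6) = -762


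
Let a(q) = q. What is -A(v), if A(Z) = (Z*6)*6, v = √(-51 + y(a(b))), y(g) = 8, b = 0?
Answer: -36*I*√43 ≈ -236.07*I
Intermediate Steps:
v = I*√43 (v = √(-51 + 8) = √(-43) = I*√43 ≈ 6.5574*I)
A(Z) = 36*Z (A(Z) = (6*Z)*6 = 36*Z)
-A(v) = -36*I*√43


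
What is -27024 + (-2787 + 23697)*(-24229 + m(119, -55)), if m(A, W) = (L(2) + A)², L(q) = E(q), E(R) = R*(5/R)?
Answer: -185143254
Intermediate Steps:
E(R) = 5
L(q) = 5
m(A, W) = (5 + A)²
-27024 + (-2787 + 23697)*(-24229 + m(119, -55)) = -27024 + (-2787 + 23697)*(-24229 + (5 + 119)²) = -27024 + 20910*(-24229 + 124²) = -27024 + 20910*(-24229 + 15376) = -27024 + 20910*(-8853) = -27024 - 185116230 = -185143254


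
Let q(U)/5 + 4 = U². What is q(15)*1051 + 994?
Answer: 1162349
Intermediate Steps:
q(U) = -20 + 5*U²
q(15)*1051 + 994 = (-20 + 5*15²)*1051 + 994 = (-20 + 5*225)*1051 + 994 = (-20 + 1125)*1051 + 994 = 1105*1051 + 994 = 1161355 + 994 = 1162349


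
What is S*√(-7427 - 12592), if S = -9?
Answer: -9*I*√20019 ≈ -1273.4*I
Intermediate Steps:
S*√(-7427 - 12592) = -9*√(-7427 - 12592) = -9*I*√20019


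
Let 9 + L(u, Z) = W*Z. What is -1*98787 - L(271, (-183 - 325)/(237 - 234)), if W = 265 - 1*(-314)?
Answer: -734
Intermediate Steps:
W = 579 (W = 265 + 314 = 579)
L(u, Z) = -9 + 579*Z
-1*98787 - L(271, (-183 - 325)/(237 - 234)) = -1*98787 - (-9 + 579*((-183 - 325)/(237 - 234))) = -98787 - (-9 + 579*(-508/3)) = -98787 - (-9 - 98044) = -98787 - 1*(-98053) = -98787 + 98053 = -734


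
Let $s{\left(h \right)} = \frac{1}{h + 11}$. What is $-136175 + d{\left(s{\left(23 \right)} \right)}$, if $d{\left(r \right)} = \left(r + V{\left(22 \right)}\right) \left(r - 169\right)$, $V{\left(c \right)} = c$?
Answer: $- \frac{161721305}{1156} \approx -1.399 \cdot 10^{5}$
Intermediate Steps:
$s{\left(h \right)} = \frac{1}{11 + h}$
$d{\left(r \right)} = \left(-169 + r\right) \left(22 + r\right)$ ($d{\left(r \right)} = \left(r + 22\right) \left(r - 169\right) = \left(22 + r\right) \left(-169 + r\right) = \left(-169 + r\right) \left(22 + r\right)$)
$-136175 + d{\left(s{\left(23 \right)} \right)} = -136175 - \left(3718 - \frac{1}{\left(11 + 23\right)^{2}} + \frac{147}{11 + 23}\right) = -136175 - \left(3718 - \frac{1}{1156} + \frac{147}{34}\right) = -136175 - \left(\frac{126559}{34} - \frac{1}{1156}\right) = -136175 - \frac{4303005}{1156} = - \frac{161721305}{1156}$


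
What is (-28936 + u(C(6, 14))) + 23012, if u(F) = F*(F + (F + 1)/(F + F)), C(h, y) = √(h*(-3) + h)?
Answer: -11871/2 + I*√3 ≈ -5935.5 + 1.732*I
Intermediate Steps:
C(h, y) = √2*√(-h) (C(h, y) = √(-3*h + h) = √(-2*h) = √2*√(-h))
u(F) = F*(F + (1 + F)/(2*F)) (u(F) = F*(F + (1 + F)/((2*F))) = F*(F + (1 + F)*(1/(2*F))) = F*(F + (1 + F)/(2*F)))
(-28936 + u(C(6, 14))) + 23012 = (-28936 + (½ + (√2*√(-1*6))² + (√2*√(-1*6))/2)) + 23012 = (-28936 + (½ + (√2*√(-6))² + (√2*√(-6))/2)) + 23012 = (-28936 + (½ + (√2*(I*√6))² + (√2*(I*√6))/2)) + 23012 = (-28936 + (½ + (2*I*√3)² + (2*I*√3)/2)) + 23012 = (-28936 + (½ - 12 + I*√3)) + 23012 = (-28936 + (-23/2 + I*√3)) + 23012 = (-57895/2 + I*√3) + 23012 = -11871/2 + I*√3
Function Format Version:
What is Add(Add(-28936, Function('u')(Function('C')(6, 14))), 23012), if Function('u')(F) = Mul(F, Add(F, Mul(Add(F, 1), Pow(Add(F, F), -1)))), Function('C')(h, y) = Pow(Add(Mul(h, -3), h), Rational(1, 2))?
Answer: Add(Rational(-11871, 2), Mul(I, Pow(3, Rational(1, 2)))) ≈ Add(-5935.5, Mul(1.7320, I))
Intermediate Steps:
Function('C')(h, y) = Mul(Pow(2, Rational(1, 2)), Pow(Mul(-1, h), Rational(1, 2))) (Function('C')(h, y) = Pow(Add(Mul(-3, h), h), Rational(1, 2)) = Pow(Mul(-2, h), Rational(1, 2)) = Mul(Pow(2, Rational(1, 2)), Pow(Mul(-1, h), Rational(1, 2))))
Function('u')(F) = Mul(F, Add(F, Mul(Rational(1, 2), Pow(F, -1), Add(1, F)))) (Function('u')(F) = Mul(F, Add(F, Mul(Add(1, F), Pow(Mul(2, F), -1)))) = Mul(F, Add(F, Mul(Add(1, F), Mul(Rational(1, 2), Pow(F, -1))))) = Mul(F, Add(F, Mul(Rational(1, 2), Pow(F, -1), Add(1, F)))))
Add(Add(-28936, Function('u')(Function('C')(6, 14))), 23012) = Add(Add(-28936, Add(Rational(1, 2), Pow(Mul(Pow(2, Rational(1, 2)), Pow(Mul(-1, 6), Rational(1, 2))), 2), Mul(Rational(1, 2), Mul(Pow(2, Rational(1, 2)), Pow(Mul(-1, 6), Rational(1, 2)))))), 23012) = Add(Add(-28936, Add(Rational(1, 2), Pow(Mul(Pow(2, Rational(1, 2)), Pow(-6, Rational(1, 2))), 2), Mul(Rational(1, 2), Mul(Pow(2, Rational(1, 2)), Pow(-6, Rational(1, 2)))))), 23012) = Add(Add(-28936, Add(Rational(1, 2), Pow(Mul(Pow(2, Rational(1, 2)), Mul(I, Pow(6, Rational(1, 2)))), 2), Mul(Rational(1, 2), Mul(Pow(2, Rational(1, 2)), Mul(I, Pow(6, Rational(1, 2))))))), 23012) = Add(Add(-28936, Add(Rational(1, 2), Pow(Mul(2, I, Pow(3, Rational(1, 2))), 2), Mul(Rational(1, 2), Mul(2, I, Pow(3, Rational(1, 2)))))), 23012) = Add(Add(-28936, Add(Rational(1, 2), -12, Mul(I, Pow(3, Rational(1, 2))))), 23012) = Add(Add(-28936, Add(Rational(-23, 2), Mul(I, Pow(3, Rational(1, 2))))), 23012) = Add(Add(Rational(-57895, 2), Mul(I, Pow(3, Rational(1, 2)))), 23012) = Add(Rational(-11871, 2), Mul(I, Pow(3, Rational(1, 2))))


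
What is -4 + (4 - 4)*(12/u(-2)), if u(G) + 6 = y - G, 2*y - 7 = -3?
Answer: -4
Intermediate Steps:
y = 2 (y = 7/2 + (1/2)*(-3) = 7/2 - 3/2 = 2)
u(G) = -4 - G (u(G) = -6 + (2 - G) = -4 - G)
-4 + (4 - 4)*(12/u(-2)) = -4 + (4 - 4)*(12/(-4 - 1*(-2))) = -4 + 0*(12/(-4 + 2)) = -4 + 0*(12/(-2)) = -4 + 0*(12*(-1/2)) = -4 + 0*(-6) = -4 + 0 = -4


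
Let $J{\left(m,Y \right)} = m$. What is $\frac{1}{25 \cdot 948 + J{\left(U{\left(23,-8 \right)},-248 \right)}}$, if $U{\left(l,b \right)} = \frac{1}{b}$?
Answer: $\frac{8}{189599} \approx 4.2194 \cdot 10^{-5}$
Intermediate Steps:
$\frac{1}{25 \cdot 948 + J{\left(U{\left(23,-8 \right)},-248 \right)}} = \frac{1}{25 \cdot 948 + \frac{1}{-8}} = \frac{1}{23700 - \frac{1}{8}} = \frac{1}{\frac{189599}{8}} = \frac{8}{189599}$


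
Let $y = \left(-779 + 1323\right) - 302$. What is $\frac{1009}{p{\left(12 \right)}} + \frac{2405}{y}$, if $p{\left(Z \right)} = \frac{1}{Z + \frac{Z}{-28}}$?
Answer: $\frac{19795253}{1694} \approx 11686.0$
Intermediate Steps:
$y = 242$ ($y = 544 - 302 = 242$)
$p{\left(Z \right)} = \frac{28}{27 Z}$ ($p{\left(Z \right)} = \frac{1}{Z + Z \left(- \frac{1}{28}\right)} = \frac{1}{Z - \frac{Z}{28}} = \frac{1}{\frac{27}{28} Z} = \frac{28}{27 Z}$)
$\frac{1009}{p{\left(12 \right)}} + \frac{2405}{y} = \frac{1009}{\frac{28}{27} \cdot \frac{1}{12}} + \frac{2405}{242} = \frac{1009}{\frac{28}{27} \cdot \frac{1}{12}} + 2405 \cdot \frac{1}{242} = \frac{1009}{\frac{7}{81}} + \frac{2405}{242} = 1009 \cdot \frac{81}{7} + \frac{2405}{242} = \frac{81729}{7} + \frac{2405}{242} = \frac{19795253}{1694}$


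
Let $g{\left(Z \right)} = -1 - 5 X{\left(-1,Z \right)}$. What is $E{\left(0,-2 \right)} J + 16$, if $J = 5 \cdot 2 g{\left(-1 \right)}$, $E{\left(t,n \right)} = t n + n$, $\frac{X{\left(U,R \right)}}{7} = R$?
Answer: $-664$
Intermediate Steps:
$X{\left(U,R \right)} = 7 R$
$E{\left(t,n \right)} = n + n t$ ($E{\left(t,n \right)} = n t + n = n + n t$)
$g{\left(Z \right)} = -1 - 35 Z$ ($g{\left(Z \right)} = -1 - 5 \cdot 7 Z = -1 - 35 Z$)
$J = 340$ ($J = 5 \cdot 2 \left(-1 - -35\right) = 10 \left(-1 + 35\right) = 10 \cdot 34 = 340$)
$E{\left(0,-2 \right)} J + 16 = - 2 \left(1 + 0\right) 340 + 16 = \left(-2\right) 1 \cdot 340 + 16 = \left(-2\right) 340 + 16 = -680 + 16 = -664$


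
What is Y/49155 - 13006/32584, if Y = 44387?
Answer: 403498039/800833260 ≈ 0.50385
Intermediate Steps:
Y/49155 - 13006/32584 = 44387/49155 - 13006/32584 = 44387*(1/49155) - 13006*1/32584 = 44387/49155 - 6503/16292 = 403498039/800833260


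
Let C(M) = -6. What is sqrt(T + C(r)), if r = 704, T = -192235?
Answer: I*sqrt(192241) ≈ 438.45*I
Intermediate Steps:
sqrt(T + C(r)) = sqrt(-192235 - 6) = sqrt(-192241) = I*sqrt(192241)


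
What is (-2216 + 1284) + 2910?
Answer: 1978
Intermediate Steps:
(-2216 + 1284) + 2910 = -932 + 2910 = 1978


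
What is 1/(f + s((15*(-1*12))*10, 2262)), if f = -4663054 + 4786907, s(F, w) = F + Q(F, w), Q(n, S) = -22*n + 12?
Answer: 1/161665 ≈ 6.1856e-6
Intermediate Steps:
Q(n, S) = 12 - 22*n
s(F, w) = 12 - 21*F (s(F, w) = F + (12 - 22*F) = 12 - 21*F)
f = 123853
1/(f + s((15*(-1*12))*10, 2262)) = 1/(123853 + (12 - 21*15*(-1*12)*10)) = 1/(123853 + (12 - 21*15*(-12)*10)) = 1/(123853 + (12 - (-3780)*10)) = 1/(123853 + (12 - 21*(-1800))) = 1/(123853 + (12 + 37800)) = 1/(123853 + 37812) = 1/161665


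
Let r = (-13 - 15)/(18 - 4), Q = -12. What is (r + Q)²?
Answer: 196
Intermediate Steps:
r = -2 (r = -28/14 = -28*1/14 = -2)
(r + Q)² = (-2 - 12)² = (-14)² = 196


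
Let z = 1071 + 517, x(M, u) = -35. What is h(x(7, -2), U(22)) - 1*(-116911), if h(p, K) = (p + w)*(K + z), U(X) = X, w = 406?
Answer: 714221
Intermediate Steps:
z = 1588
h(p, K) = (406 + p)*(1588 + K) (h(p, K) = (p + 406)*(K + 1588) = (406 + p)*(1588 + K))
h(x(7, -2), U(22)) - 1*(-116911) = (644728 + 406*22 + 1588*(-35) + 22*(-35)) - 1*(-116911) = (644728 + 8932 - 55580 - 770) + 116911 = 597310 + 116911 = 714221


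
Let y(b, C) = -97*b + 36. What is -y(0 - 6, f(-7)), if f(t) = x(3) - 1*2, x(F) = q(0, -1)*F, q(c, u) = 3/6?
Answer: -618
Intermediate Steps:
q(c, u) = ½ (q(c, u) = 3*(⅙) = ½)
x(F) = F/2
f(t) = -½ (f(t) = (½)*3 - 1*2 = 3/2 - 2 = -½)
y(b, C) = 36 - 97*b
-y(0 - 6, f(-7)) = -(36 - 97*(0 - 6)) = -(36 - 97*(-6)) = -(36 + 582) = -1*618 = -618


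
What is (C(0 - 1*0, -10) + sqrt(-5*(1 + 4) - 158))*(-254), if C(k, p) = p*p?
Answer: -25400 - 254*I*sqrt(183) ≈ -25400.0 - 3436.0*I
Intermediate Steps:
C(k, p) = p**2
(C(0 - 1*0, -10) + sqrt(-5*(1 + 4) - 158))*(-254) = ((-10)**2 + sqrt(-5*(1 + 4) - 158))*(-254) = (100 + sqrt(-5*5 - 158))*(-254) = (100 + sqrt(-25 - 158))*(-254) = (100 + sqrt(-183))*(-254) = (100 + I*sqrt(183))*(-254) = -25400 - 254*I*sqrt(183)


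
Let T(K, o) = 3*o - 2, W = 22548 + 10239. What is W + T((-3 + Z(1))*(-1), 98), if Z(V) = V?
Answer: 33079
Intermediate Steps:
W = 32787
T(K, o) = -2 + 3*o
W + T((-3 + Z(1))*(-1), 98) = 32787 + (-2 + 3*98) = 32787 + (-2 + 294) = 32787 + 292 = 33079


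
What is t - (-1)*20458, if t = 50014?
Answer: 70472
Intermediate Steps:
t - (-1)*20458 = 50014 - (-1)*20458 = 50014 - 1*(-20458) = 50014 + 20458 = 70472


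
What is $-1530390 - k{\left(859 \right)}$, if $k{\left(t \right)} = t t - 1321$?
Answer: $-2266950$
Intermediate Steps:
$k{\left(t \right)} = -1321 + t^{2}$ ($k{\left(t \right)} = t^{2} - 1321 = -1321 + t^{2}$)
$-1530390 - k{\left(859 \right)} = -1530390 - \left(-1321 + 859^{2}\right) = -1530390 - \left(-1321 + 737881\right) = -1530390 - 736560 = -2266950$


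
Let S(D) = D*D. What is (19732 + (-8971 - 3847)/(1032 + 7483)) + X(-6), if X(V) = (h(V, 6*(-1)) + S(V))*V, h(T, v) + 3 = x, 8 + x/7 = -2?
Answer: 13068884/655 ≈ 19953.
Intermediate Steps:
x = -70 (x = -56 + 7*(-2) = -56 - 14 = -70)
h(T, v) = -73 (h(T, v) = -3 - 70 = -73)
S(D) = D**2
X(V) = V*(-73 + V**2) (X(V) = (-73 + V**2)*V = V*(-73 + V**2))
(19732 + (-8971 - 3847)/(1032 + 7483)) + X(-6) = (19732 + (-8971 - 3847)/(1032 + 7483)) - 6*(-73 + (-6)**2) = (19732 - 12818/8515) - 6*(-73 + 36) = (19732 - 12818*1/8515) - 6*(-37) = (19732 - 986/655) + 222 = 12923474/655 + 222 = 13068884/655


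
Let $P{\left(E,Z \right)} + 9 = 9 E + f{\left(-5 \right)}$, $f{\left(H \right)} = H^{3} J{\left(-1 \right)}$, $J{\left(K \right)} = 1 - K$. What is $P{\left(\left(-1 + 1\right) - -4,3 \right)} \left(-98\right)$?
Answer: $21854$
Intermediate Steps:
$f{\left(H \right)} = 2 H^{3}$ ($f{\left(H \right)} = H^{3} \left(1 - -1\right) = H^{3} \left(1 + 1\right) = H^{3} \cdot 2 = 2 H^{3}$)
$P{\left(E,Z \right)} = -259 + 9 E$ ($P{\left(E,Z \right)} = -9 + \left(9 E + 2 \left(-5\right)^{3}\right) = -9 + \left(9 E + 2 \left(-125\right)\right) = -9 + \left(9 E - 250\right) = -9 + \left(-250 + 9 E\right) = -259 + 9 E$)
$P{\left(\left(-1 + 1\right) - -4,3 \right)} \left(-98\right) = \left(-259 + 9 \left(\left(-1 + 1\right) - -4\right)\right) \left(-98\right) = \left(-259 + 9 \left(0 + 4\right)\right) \left(-98\right) = \left(-259 + 9 \cdot 4\right) \left(-98\right) = \left(-259 + 36\right) \left(-98\right) = \left(-223\right) \left(-98\right) = 21854$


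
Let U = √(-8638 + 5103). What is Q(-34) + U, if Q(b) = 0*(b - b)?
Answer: I*√3535 ≈ 59.456*I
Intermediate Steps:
Q(b) = 0 (Q(b) = 0*0 = 0)
U = I*√3535 (U = √(-3535) = I*√3535 ≈ 59.456*I)
Q(-34) + U = 0 + I*√3535 = I*√3535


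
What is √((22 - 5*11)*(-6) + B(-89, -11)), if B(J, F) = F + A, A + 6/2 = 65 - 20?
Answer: √229 ≈ 15.133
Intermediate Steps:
A = 42 (A = -3 + (65 - 20) = -3 + 45 = 42)
B(J, F) = 42 + F (B(J, F) = F + 42 = 42 + F)
√((22 - 5*11)*(-6) + B(-89, -11)) = √((22 - 5*11)*(-6) + (42 - 11)) = √((22 - 55)*(-6) + 31) = √(-33*(-6) + 31) = √(198 + 31) = √229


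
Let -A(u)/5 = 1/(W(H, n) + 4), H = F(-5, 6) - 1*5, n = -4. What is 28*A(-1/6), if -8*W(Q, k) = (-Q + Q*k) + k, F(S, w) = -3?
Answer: 280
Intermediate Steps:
H = -8 (H = -3 - 1*5 = -3 - 5 = -8)
W(Q, k) = -k/8 + Q/8 - Q*k/8 (W(Q, k) = -((-Q + Q*k) + k)/8 = -(k - Q + Q*k)/8 = -k/8 + Q/8 - Q*k/8)
A(u) = 10 (A(u) = -5/((-1/8*(-4) + (1/8)*(-8) - 1/8*(-8)*(-4)) + 4) = -5/((1/2 - 1 - 4) + 4) = -5/(-9/2 + 4) = -5/(-1/2) = -5*(-2) = 10)
28*A(-1/6) = 28*10 = 280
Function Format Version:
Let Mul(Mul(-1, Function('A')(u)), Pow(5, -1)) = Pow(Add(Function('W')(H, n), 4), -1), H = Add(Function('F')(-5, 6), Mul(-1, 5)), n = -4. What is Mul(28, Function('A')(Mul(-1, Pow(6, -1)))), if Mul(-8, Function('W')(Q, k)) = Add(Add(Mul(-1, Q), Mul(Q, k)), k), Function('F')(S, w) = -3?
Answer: 280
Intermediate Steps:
H = -8 (H = Add(-3, Mul(-1, 5)) = Add(-3, -5) = -8)
Function('W')(Q, k) = Add(Mul(Rational(-1, 8), k), Mul(Rational(1, 8), Q), Mul(Rational(-1, 8), Q, k)) (Function('W')(Q, k) = Mul(Rational(-1, 8), Add(Add(Mul(-1, Q), Mul(Q, k)), k)) = Mul(Rational(-1, 8), Add(k, Mul(-1, Q), Mul(Q, k))) = Add(Mul(Rational(-1, 8), k), Mul(Rational(1, 8), Q), Mul(Rational(-1, 8), Q, k)))
Function('A')(u) = 10 (Function('A')(u) = Mul(-5, Pow(Add(Add(Mul(Rational(-1, 8), -4), Mul(Rational(1, 8), -8), Mul(Rational(-1, 8), -8, -4)), 4), -1)) = Mul(-5, Pow(Add(Add(Rational(1, 2), -1, -4), 4), -1)) = Mul(-5, Pow(Add(Rational(-9, 2), 4), -1)) = Mul(-5, Pow(Rational(-1, 2), -1)) = Mul(-5, -2) = 10)
Mul(28, Function('A')(Mul(-1, Pow(6, -1)))) = Mul(28, 10) = 280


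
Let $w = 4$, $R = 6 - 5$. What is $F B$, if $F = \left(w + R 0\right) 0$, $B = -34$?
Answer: $0$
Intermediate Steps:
$R = 1$
$F = 0$ ($F = \left(4 + 1 \cdot 0\right) 0 = \left(4 + 0\right) 0 = 4 \cdot 0 = 0$)
$F B = 0 \left(-34\right) = 0$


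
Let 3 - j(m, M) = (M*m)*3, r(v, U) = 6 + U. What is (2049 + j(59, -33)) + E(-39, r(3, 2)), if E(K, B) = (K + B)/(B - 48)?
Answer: 315751/40 ≈ 7893.8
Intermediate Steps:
j(m, M) = 3 - 3*M*m (j(m, M) = 3 - M*m*3 = 3 - 3*M*m)
E(K, B) = (B + K)/(-48 + B)
(2049 + j(59, -33)) + E(-39, r(3, 2)) = (2049 + (3 - 3*(-33)*59)) + ((6 + 2) - 39)/(-48 + (6 + 2)) = (2049 + (3 + 5841)) + (8 - 39)/(-48 + 8) = (2049 + 5844) - 31/(-40) = 7893 - 1/40*(-31) = 7893 + 31/40 = 315751/40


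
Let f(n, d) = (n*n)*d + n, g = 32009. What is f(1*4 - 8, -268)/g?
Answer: -4292/32009 ≈ -0.13409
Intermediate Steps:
f(n, d) = n + d*n² (f(n, d) = n²*d + n = d*n² + n = n + d*n²)
f(1*4 - 8, -268)/g = ((1*4 - 8)*(1 - 268*(1*4 - 8)))/32009 = ((4 - 8)*(1 - 268*(4 - 8)))*(1/32009) = -4*(1 - 268*(-4))*(1/32009) = -4*(1 + 1072)*(1/32009) = -4*1073*(1/32009) = -4292*1/32009 = -4292/32009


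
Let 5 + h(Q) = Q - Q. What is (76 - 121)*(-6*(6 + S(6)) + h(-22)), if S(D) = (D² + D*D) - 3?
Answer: 20475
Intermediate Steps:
S(D) = -3 + 2*D² (S(D) = (D² + D²) - 3 = 2*D² - 3 = -3 + 2*D²)
h(Q) = -5 (h(Q) = -5 + (Q - Q) = -5 + 0 = -5)
(76 - 121)*(-6*(6 + S(6)) + h(-22)) = (76 - 121)*(-6*(6 + (-3 + 2*6²)) - 5) = -45*(-6*(6 + (-3 + 2*36)) - 5) = -45*(-6*(6 + (-3 + 72)) - 5) = -45*(-6*(6 + 69) - 5) = -45*(-6*75 - 5) = -45*(-450 - 5) = -45*(-455) = 20475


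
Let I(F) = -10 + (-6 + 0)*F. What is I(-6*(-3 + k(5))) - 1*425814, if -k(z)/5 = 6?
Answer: -427012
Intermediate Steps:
k(z) = -30 (k(z) = -5*6 = -30)
I(F) = -10 - 6*F
I(-6*(-3 + k(5))) - 1*425814 = (-10 - (-36)*(-3 - 30)) - 1*425814 = (-10 - (-36)*(-33)) - 425814 = (-10 - 6*198) - 425814 = (-10 - 1188) - 425814 = -1198 - 425814 = -427012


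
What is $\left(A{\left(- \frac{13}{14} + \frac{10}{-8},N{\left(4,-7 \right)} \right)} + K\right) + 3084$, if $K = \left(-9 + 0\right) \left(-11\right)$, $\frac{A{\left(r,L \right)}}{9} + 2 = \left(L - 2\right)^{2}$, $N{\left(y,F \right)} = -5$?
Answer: $3606$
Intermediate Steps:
$A{\left(r,L \right)} = -18 + 9 \left(-2 + L\right)^{2}$ ($A{\left(r,L \right)} = -18 + 9 \left(L - 2\right)^{2} = -18 + 9 \left(-2 + L\right)^{2}$)
$K = 99$ ($K = \left(-9\right) \left(-11\right) = 99$)
$\left(A{\left(- \frac{13}{14} + \frac{10}{-8},N{\left(4,-7 \right)} \right)} + K\right) + 3084 = \left(\left(-18 + 9 \left(-2 - 5\right)^{2}\right) + 99\right) + 3084 = \left(\left(-18 + 9 \left(-7\right)^{2}\right) + 99\right) + 3084 = \left(\left(-18 + 9 \cdot 49\right) + 99\right) + 3084 = \left(\left(-18 + 441\right) + 99\right) + 3084 = \left(423 + 99\right) + 3084 = 522 + 3084 = 3606$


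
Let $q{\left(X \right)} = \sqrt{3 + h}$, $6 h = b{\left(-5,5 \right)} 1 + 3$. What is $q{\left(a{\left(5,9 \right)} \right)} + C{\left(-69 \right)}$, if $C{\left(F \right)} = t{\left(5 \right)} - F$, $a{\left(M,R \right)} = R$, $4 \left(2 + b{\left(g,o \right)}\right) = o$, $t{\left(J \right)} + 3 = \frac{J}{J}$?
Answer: $67 + \frac{3 \sqrt{6}}{4} \approx 68.837$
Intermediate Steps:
$t{\left(J \right)} = -2$ ($t{\left(J \right)} = -3 + \frac{J}{J} = -3 + 1 = -2$)
$b{\left(g,o \right)} = -2 + \frac{o}{4}$
$h = \frac{3}{8}$ ($h = \frac{\left(-2 + \frac{1}{4} \cdot 5\right) 1 + 3}{6} = \frac{\left(-2 + \frac{5}{4}\right) 1 + 3}{6} = \frac{\left(- \frac{3}{4}\right) 1 + 3}{6} = \frac{- \frac{3}{4} + 3}{6} = \frac{1}{6} \cdot \frac{9}{4} = \frac{3}{8} \approx 0.375$)
$q{\left(X \right)} = \frac{3 \sqrt{6}}{4}$ ($q{\left(X \right)} = \sqrt{3 + \frac{3}{8}} = \sqrt{\frac{27}{8}} = \frac{3 \sqrt{6}}{4}$)
$C{\left(F \right)} = -2 - F$
$q{\left(a{\left(5,9 \right)} \right)} + C{\left(-69 \right)} = \frac{3 \sqrt{6}}{4} - -67 = \frac{3 \sqrt{6}}{4} + \left(-2 + 69\right) = \frac{3 \sqrt{6}}{4} + 67 = 67 + \frac{3 \sqrt{6}}{4}$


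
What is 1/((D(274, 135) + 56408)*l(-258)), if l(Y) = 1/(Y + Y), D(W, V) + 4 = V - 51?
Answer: -129/14122 ≈ -0.0091347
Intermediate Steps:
D(W, V) = -55 + V (D(W, V) = -4 + (V - 51) = -4 + (-51 + V) = -55 + V)
l(Y) = 1/(2*Y)
1/((D(274, 135) + 56408)*l(-258)) = 1/(((-55 + 135) + 56408)*(((1/2)/(-258)))) = 1/((80 + 56408)*(((1/2)*(-1/258)))) = 1/(56488*(-1/516)) = (1/56488)*(-516) = -129/14122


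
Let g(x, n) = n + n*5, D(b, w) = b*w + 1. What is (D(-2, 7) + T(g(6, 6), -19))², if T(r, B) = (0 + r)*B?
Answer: 485809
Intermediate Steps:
D(b, w) = 1 + b*w
g(x, n) = 6*n (g(x, n) = n + 5*n = 6*n)
T(r, B) = B*r (T(r, B) = r*B = B*r)
(D(-2, 7) + T(g(6, 6), -19))² = ((1 - 2*7) - 114*6)² = ((1 - 14) - 19*36)² = (-13 - 684)² = (-697)² = 485809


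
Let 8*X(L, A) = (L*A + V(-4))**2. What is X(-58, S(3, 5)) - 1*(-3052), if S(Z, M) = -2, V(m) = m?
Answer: 4620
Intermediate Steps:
X(L, A) = (-4 + A*L)**2/8 (X(L, A) = (L*A - 4)**2/8 = (A*L - 4)**2/8 = (-4 + A*L)**2/8)
X(-58, S(3, 5)) - 1*(-3052) = (-4 - 2*(-58))**2/8 - 1*(-3052) = (-4 + 116)**2/8 + 3052 = (1/8)*112**2 + 3052 = (1/8)*12544 + 3052 = 1568 + 3052 = 4620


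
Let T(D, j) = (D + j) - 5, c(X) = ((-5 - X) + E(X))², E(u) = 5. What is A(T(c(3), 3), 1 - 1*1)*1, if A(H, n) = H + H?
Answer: 14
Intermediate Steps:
c(X) = X² (c(X) = ((-5 - X) + 5)² = (-X)² = X²)
T(D, j) = -5 + D + j
A(H, n) = 2*H
A(T(c(3), 3), 1 - 1*1)*1 = (2*(-5 + 3² + 3))*1 = (2*(-5 + 9 + 3))*1 = (2*7)*1 = 14*1 = 14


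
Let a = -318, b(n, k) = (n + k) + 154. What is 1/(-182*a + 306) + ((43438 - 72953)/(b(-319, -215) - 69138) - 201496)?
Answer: -203747100879412/1011174069 ≈ -2.0150e+5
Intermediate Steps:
b(n, k) = 154 + k + n (b(n, k) = (k + n) + 154 = 154 + k + n)
1/(-182*a + 306) + ((43438 - 72953)/(b(-319, -215) - 69138) - 201496) = 1/(-182*(-318) + 306) + ((43438 - 72953)/((154 - 215 - 319) - 69138) - 201496) = 1/(57876 + 306) + (-29515/(-380 - 69138) - 201496) = 1/58182 + (-29515/(-69518) - 201496) = 1/58182 + (-29515*(-1/69518) - 201496) = 1/58182 + (29515/69518 - 201496) = 1/58182 - 14007569413/69518 = -203747100879412/1011174069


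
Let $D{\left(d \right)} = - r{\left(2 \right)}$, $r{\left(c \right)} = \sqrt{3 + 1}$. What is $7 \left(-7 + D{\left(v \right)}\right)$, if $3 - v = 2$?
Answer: $-63$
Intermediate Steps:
$v = 1$ ($v = 3 - 2 = 1$)
$r{\left(c \right)} = 2$ ($r{\left(c \right)} = \sqrt{4} = 2$)
$D{\left(d \right)} = -2$ ($D{\left(d \right)} = \left(-1\right) 2 = -2$)
$7 \left(-7 + D{\left(v \right)}\right) = 7 \left(-7 - 2\right) = 7 \left(-9\right) = -63$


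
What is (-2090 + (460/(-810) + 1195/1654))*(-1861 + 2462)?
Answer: -168270954349/133974 ≈ -1.2560e+6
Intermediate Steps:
(-2090 + (460/(-810) + 1195/1654))*(-1861 + 2462) = (-2090 + (460*(-1/810) + 1195*(1/1654)))*601 = (-2090 + (-46/81 + 1195/1654))*601 = (-2090 + 20711/133974)*601 = -279984949/133974*601 = -168270954349/133974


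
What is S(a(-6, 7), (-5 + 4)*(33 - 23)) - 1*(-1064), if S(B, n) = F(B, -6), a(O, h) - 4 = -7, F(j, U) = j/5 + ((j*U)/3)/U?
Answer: 5312/5 ≈ 1062.4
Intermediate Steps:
F(j, U) = 8*j/15 (F(j, U) = j*(⅕) + ((U*j)*(⅓))/U = j/5 + (U*j/3)/U = j/5 + j/3 = 8*j/15)
a(O, h) = -3 (a(O, h) = 4 - 7 = -3)
S(B, n) = 8*B/15
S(a(-6, 7), (-5 + 4)*(33 - 23)) - 1*(-1064) = (8/15)*(-3) - 1*(-1064) = -8/5 + 1064 = 5312/5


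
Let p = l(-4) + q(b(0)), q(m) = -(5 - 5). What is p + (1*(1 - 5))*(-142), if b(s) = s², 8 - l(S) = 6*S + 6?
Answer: 594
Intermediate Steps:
l(S) = 2 - 6*S (l(S) = 8 - (6*S + 6) = 8 - (6 + 6*S) = 8 + (-6 - 6*S) = 2 - 6*S)
q(m) = 0 (q(m) = -1*0 = 0)
p = 26 (p = (2 - 6*(-4)) + 0 = (2 + 24) + 0 = 26 + 0 = 26)
p + (1*(1 - 5))*(-142) = 26 + (1*(1 - 5))*(-142) = 26 + (1*(-4))*(-142) = 26 - 4*(-142) = 26 + 568 = 594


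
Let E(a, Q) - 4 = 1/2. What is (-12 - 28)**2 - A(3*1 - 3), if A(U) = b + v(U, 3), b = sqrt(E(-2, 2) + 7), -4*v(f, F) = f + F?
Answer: 6403/4 - sqrt(46)/2 ≈ 1597.4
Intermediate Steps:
v(f, F) = -F/4 - f/4 (v(f, F) = -(f + F)/4 = -(F + f)/4 = -F/4 - f/4)
E(a, Q) = 9/2 (E(a, Q) = 4 + 1/2 = 9/2)
b = sqrt(46)/2 (b = sqrt(9/2 + 7) = sqrt(23/2) = sqrt(46)/2 ≈ 3.3912)
A(U) = -3/4 + sqrt(46)/2 - U/4 (A(U) = sqrt(46)/2 + (-1/4*3 - U/4) = sqrt(46)/2 + (-3/4 - U/4) = -3/4 + sqrt(46)/2 - U/4)
(-12 - 28)**2 - A(3*1 - 3) = (-12 - 28)**2 - (-3/4 + sqrt(46)/2 - (3*1 - 3)/4) = (-40)**2 - (-3/4 + sqrt(46)/2 - (3 - 3)/4) = 1600 - (-3/4 + sqrt(46)/2 - 1/4*0) = 1600 - (-3/4 + sqrt(46)/2 + 0) = 1600 - (-3/4 + sqrt(46)/2) = 1600 + (3/4 - sqrt(46)/2) = 6403/4 - sqrt(46)/2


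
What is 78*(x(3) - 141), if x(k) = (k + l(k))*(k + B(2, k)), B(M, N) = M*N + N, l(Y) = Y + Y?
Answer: -2574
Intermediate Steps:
l(Y) = 2*Y
B(M, N) = N + M*N
x(k) = 12*k**2 (x(k) = (k + 2*k)*(k + k*(1 + 2)) = (3*k)*(k + k*3) = (3*k)*(k + 3*k) = (3*k)*(4*k) = 12*k**2)
78*(x(3) - 141) = 78*(12*3**2 - 141) = 78*(12*9 - 141) = 78*(108 - 141) = 78*(-33) = -2574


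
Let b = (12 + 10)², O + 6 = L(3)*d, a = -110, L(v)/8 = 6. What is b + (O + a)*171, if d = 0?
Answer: -19352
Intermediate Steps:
L(v) = 48 (L(v) = 8*6 = 48)
O = -6 (O = -6 + 48*0 = -6 + 0 = -6)
b = 484 (b = 22² = 484)
b + (O + a)*171 = 484 + (-6 - 110)*171 = 484 - 116*171 = 484 - 19836 = -19352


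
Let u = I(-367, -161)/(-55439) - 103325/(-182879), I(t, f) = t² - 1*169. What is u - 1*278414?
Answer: -2822755093923139/10138628881 ≈ -2.7842e+5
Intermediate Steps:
I(t, f) = -169 + t² (I(t, f) = t² - 169 = -169 + t²)
u = -18872648405/10138628881 (u = (-169 + (-367)²)/(-55439) - 103325/(-182879) = (-169 + 134689)*(-1/55439) - 103325*(-1/182879) = 134520*(-1/55439) + 103325/182879 = -134520/55439 + 103325/182879 = -18872648405/10138628881 ≈ -1.8615)
u - 1*278414 = -18872648405/10138628881 - 1*278414 = -18872648405/10138628881 - 278414 = -2822755093923139/10138628881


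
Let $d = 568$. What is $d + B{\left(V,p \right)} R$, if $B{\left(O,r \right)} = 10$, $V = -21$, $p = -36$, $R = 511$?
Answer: $5678$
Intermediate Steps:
$d + B{\left(V,p \right)} R = 568 + 10 \cdot 511 = 568 + 5110 = 5678$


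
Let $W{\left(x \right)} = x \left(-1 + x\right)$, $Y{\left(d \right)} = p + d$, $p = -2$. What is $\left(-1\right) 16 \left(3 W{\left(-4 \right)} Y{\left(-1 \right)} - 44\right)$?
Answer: $3584$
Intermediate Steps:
$Y{\left(d \right)} = -2 + d$
$\left(-1\right) 16 \left(3 W{\left(-4 \right)} Y{\left(-1 \right)} - 44\right) = \left(-1\right) 16 \left(3 \left(- 4 \left(-1 - 4\right)\right) \left(-2 - 1\right) - 44\right) = - 16 \left(3 \left(\left(-4\right) \left(-5\right)\right) \left(-3\right) - 44\right) = - 16 \left(3 \cdot 20 \left(-3\right) - 44\right) = - 16 \left(60 \left(-3\right) - 44\right) = - 16 \left(-180 - 44\right) = \left(-16\right) \left(-224\right) = 3584$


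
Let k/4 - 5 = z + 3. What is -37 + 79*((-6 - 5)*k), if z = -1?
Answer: -24369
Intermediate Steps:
k = 28 (k = 20 + 4*(-1 + 3) = 20 + 4*2 = 20 + 8 = 28)
-37 + 79*((-6 - 5)*k) = -37 + 79*((-6 - 5)*28) = -37 + 79*(-11*28) = -37 + 79*(-308) = -37 - 24332 = -24369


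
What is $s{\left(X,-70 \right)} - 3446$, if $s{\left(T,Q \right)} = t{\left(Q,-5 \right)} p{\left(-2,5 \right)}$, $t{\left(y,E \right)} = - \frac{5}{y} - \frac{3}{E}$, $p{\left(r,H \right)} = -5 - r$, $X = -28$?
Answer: $- \frac{241361}{70} \approx -3448.0$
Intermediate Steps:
$s{\left(T,Q \right)} = - \frac{9}{5} + \frac{15}{Q}$ ($s{\left(T,Q \right)} = \left(- \frac{5}{Q} - \frac{3}{-5}\right) \left(-5 - -2\right) = \left(- \frac{5}{Q} - - \frac{3}{5}\right) \left(-5 + 2\right) = \left(- \frac{5}{Q} + \frac{3}{5}\right) \left(-3\right) = \left(\frac{3}{5} - \frac{5}{Q}\right) \left(-3\right) = - \frac{9}{5} + \frac{15}{Q}$)
$s{\left(X,-70 \right)} - 3446 = \left(- \frac{9}{5} + \frac{15}{-70}\right) - 3446 = \left(- \frac{9}{5} + 15 \left(- \frac{1}{70}\right)\right) - 3446 = \left(- \frac{9}{5} - \frac{3}{14}\right) - 3446 = - \frac{141}{70} - 3446 = - \frac{241361}{70}$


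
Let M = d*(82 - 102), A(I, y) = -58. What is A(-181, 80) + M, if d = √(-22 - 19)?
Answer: -58 - 20*I*√41 ≈ -58.0 - 128.06*I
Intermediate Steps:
d = I*√41 (d = √(-41) = I*√41 ≈ 6.4031*I)
M = -20*I*√41 (M = (I*√41)*(82 - 102) = (I*√41)*(-20) = -20*I*√41 ≈ -128.06*I)
A(-181, 80) + M = -58 - 20*I*√41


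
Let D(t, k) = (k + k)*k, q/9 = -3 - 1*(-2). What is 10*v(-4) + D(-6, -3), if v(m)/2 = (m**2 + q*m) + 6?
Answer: 1178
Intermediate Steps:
q = -9 (q = 9*(-3 - 1*(-2)) = 9*(-3 + 2) = 9*(-1) = -9)
D(t, k) = 2*k**2 (D(t, k) = (2*k)*k = 2*k**2)
v(m) = 12 - 18*m + 2*m**2 (v(m) = 2*((m**2 - 9*m) + 6) = 2*(6 + m**2 - 9*m) = 12 - 18*m + 2*m**2)
10*v(-4) + D(-6, -3) = 10*(12 - 18*(-4) + 2*(-4)**2) + 2*(-3)**2 = 10*(12 + 72 + 2*16) + 2*9 = 10*(12 + 72 + 32) + 18 = 10*116 + 18 = 1160 + 18 = 1178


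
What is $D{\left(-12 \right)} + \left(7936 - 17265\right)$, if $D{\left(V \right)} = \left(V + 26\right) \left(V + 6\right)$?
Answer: $-9413$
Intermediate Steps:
$D{\left(V \right)} = \left(6 + V\right) \left(26 + V\right)$ ($D{\left(V \right)} = \left(26 + V\right) \left(6 + V\right) = \left(6 + V\right) \left(26 + V\right)$)
$D{\left(-12 \right)} + \left(7936 - 17265\right) = \left(156 + \left(-12\right)^{2} + 32 \left(-12\right)\right) + \left(7936 - 17265\right) = \left(156 + 144 - 384\right) - 9329 = -84 - 9329 = -9413$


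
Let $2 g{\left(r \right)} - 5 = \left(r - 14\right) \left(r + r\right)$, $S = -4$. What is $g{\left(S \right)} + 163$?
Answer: $\frac{475}{2} \approx 237.5$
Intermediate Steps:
$g{\left(r \right)} = \frac{5}{2} + r \left(-14 + r\right)$ ($g{\left(r \right)} = \frac{5}{2} + \frac{\left(r - 14\right) \left(r + r\right)}{2} = \frac{5}{2} + \frac{\left(-14 + r\right) 2 r}{2} = \frac{5}{2} + \frac{2 r \left(-14 + r\right)}{2} = \frac{5}{2} + r \left(-14 + r\right)$)
$g{\left(S \right)} + 163 = \left(\frac{5}{2} + \left(-4\right)^{2} - -56\right) + 163 = \left(\frac{5}{2} + 16 + 56\right) + 163 = \frac{149}{2} + 163 = \frac{475}{2}$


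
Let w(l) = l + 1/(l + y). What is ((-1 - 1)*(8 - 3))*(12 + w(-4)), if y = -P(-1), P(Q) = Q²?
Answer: -78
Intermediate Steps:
y = -1 (y = -1*(-1)² = -1*1 = -1)
w(l) = l + 1/(-1 + l) (w(l) = l + 1/(l - 1) = l + 1/(-1 + l))
((-1 - 1)*(8 - 3))*(12 + w(-4)) = ((-1 - 1)*(8 - 3))*(12 + (1 + (-4)² - 1*(-4))/(-1 - 4)) = (-2*5)*(12 + (1 + 16 + 4)/(-5)) = -10*(12 - ⅕*21) = -10*(12 - 21/5) = -10*39/5 = -78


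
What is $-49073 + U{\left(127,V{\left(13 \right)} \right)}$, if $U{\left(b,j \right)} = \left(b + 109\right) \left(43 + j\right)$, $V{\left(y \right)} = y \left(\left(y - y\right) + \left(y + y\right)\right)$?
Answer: $40843$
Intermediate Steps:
$V{\left(y \right)} = 2 y^{2}$ ($V{\left(y \right)} = y \left(0 + 2 y\right) = y 2 y = 2 y^{2}$)
$U{\left(b,j \right)} = \left(43 + j\right) \left(109 + b\right)$ ($U{\left(b,j \right)} = \left(109 + b\right) \left(43 + j\right) = \left(43 + j\right) \left(109 + b\right)$)
$-49073 + U{\left(127,V{\left(13 \right)} \right)} = -49073 + \left(4687 + 43 \cdot 127 + 109 \cdot 2 \cdot 13^{2} + 127 \cdot 2 \cdot 13^{2}\right) = -49073 + \left(4687 + 5461 + 109 \cdot 2 \cdot 169 + 127 \cdot 2 \cdot 169\right) = -49073 + \left(4687 + 5461 + 109 \cdot 338 + 127 \cdot 338\right) = -49073 + \left(4687 + 5461 + 36842 + 42926\right) = -49073 + 89916 = 40843$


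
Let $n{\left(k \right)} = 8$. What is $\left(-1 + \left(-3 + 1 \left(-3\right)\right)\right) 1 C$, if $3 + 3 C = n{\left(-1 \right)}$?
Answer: $- \frac{35}{3} \approx -11.667$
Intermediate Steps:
$C = \frac{5}{3}$ ($C = -1 + \frac{1}{3} \cdot 8 = -1 + \frac{8}{3} = \frac{5}{3} \approx 1.6667$)
$\left(-1 + \left(-3 + 1 \left(-3\right)\right)\right) 1 C = \left(-1 + \left(-3 + 1 \left(-3\right)\right)\right) 1 \cdot \frac{5}{3} = \left(-1 - 6\right) 1 \cdot \frac{5}{3} = \left(-7\right) 1 \cdot \frac{5}{3} = \left(-7\right) \frac{5}{3} = - \frac{35}{3}$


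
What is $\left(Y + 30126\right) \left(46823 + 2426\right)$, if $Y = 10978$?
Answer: $2024330896$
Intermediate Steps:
$\left(Y + 30126\right) \left(46823 + 2426\right) = \left(10978 + 30126\right) \left(46823 + 2426\right) = 41104 \cdot 49249 = 2024330896$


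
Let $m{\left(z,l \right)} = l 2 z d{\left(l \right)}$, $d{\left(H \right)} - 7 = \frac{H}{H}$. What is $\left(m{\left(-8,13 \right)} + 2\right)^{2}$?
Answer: $2762244$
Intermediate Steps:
$d{\left(H \right)} = 8$ ($d{\left(H \right)} = 7 + \frac{H}{H} = 7 + 1 = 8$)
$m{\left(z,l \right)} = 16 l z$ ($m{\left(z,l \right)} = l 2 z 8 = 2 l 8 z = 16 l z$)
$\left(m{\left(-8,13 \right)} + 2\right)^{2} = \left(16 \cdot 13 \left(-8\right) + 2\right)^{2} = \left(-1664 + 2\right)^{2} = \left(-1662\right)^{2} = 2762244$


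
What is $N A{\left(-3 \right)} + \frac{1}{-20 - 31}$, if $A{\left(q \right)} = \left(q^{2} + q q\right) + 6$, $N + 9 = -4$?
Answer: $- \frac{15913}{51} \approx -312.02$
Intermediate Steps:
$N = -13$ ($N = -9 - 4 = -13$)
$A{\left(q \right)} = 6 + 2 q^{2}$ ($A{\left(q \right)} = \left(q^{2} + q^{2}\right) + 6 = 2 q^{2} + 6 = 6 + 2 q^{2}$)
$N A{\left(-3 \right)} + \frac{1}{-20 - 31} = - 13 \left(6 + 2 \left(-3\right)^{2}\right) + \frac{1}{-20 - 31} = - 13 \left(6 + 2 \cdot 9\right) + \frac{1}{-51} = - 13 \left(6 + 18\right) - \frac{1}{51} = \left(-13\right) 24 - \frac{1}{51} = -312 - \frac{1}{51} = - \frac{15913}{51}$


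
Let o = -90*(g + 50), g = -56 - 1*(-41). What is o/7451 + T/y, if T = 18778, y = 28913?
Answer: 48838928/215430763 ≈ 0.22670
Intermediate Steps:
g = -15 (g = -56 + 41 = -15)
o = -3150 (o = -90*(-15 + 50) = -90*35 = -3150)
o/7451 + T/y = -3150/7451 + 18778/28913 = 48838928/215430763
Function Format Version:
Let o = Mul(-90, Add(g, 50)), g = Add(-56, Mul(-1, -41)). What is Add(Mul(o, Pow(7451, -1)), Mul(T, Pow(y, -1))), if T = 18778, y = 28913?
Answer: Rational(48838928, 215430763) ≈ 0.22670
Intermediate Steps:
g = -15 (g = Add(-56, 41) = -15)
o = -3150 (o = Mul(-90, Add(-15, 50)) = Mul(-90, 35) = -3150)
Add(Mul(o, Pow(7451, -1)), Mul(T, Pow(y, -1))) = Add(Mul(-3150, Pow(7451, -1)), Mul(18778, Pow(28913, -1))) = Add(Mul(-3150, Rational(1, 7451)), Mul(18778, Rational(1, 28913))) = Add(Rational(-3150, 7451), Rational(18778, 28913)) = Rational(48838928, 215430763)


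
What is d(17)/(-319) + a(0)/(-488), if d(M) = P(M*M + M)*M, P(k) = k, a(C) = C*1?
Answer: -5202/319 ≈ -16.307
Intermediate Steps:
a(C) = C
d(M) = M*(M + M**2) (d(M) = (M*M + M)*M = (M**2 + M)*M = (M + M**2)*M = M*(M + M**2))
d(17)/(-319) + a(0)/(-488) = (17**2*(1 + 17))/(-319) + 0/(-488) = (289*18)*(-1/319) + 0*(-1/488) = 5202*(-1/319) + 0 = -5202/319 + 0 = -5202/319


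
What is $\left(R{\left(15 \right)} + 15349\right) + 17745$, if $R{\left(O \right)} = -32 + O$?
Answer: $33077$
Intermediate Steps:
$\left(R{\left(15 \right)} + 15349\right) + 17745 = \left(\left(-32 + 15\right) + 15349\right) + 17745 = \left(-17 + 15349\right) + 17745 = 15332 + 17745 = 33077$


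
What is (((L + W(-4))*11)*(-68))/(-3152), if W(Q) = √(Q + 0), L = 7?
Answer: 1309/788 + 187*I/394 ≈ 1.6612 + 0.47462*I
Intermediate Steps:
W(Q) = √Q
(((L + W(-4))*11)*(-68))/(-3152) = (((7 + √(-4))*11)*(-68))/(-3152) = (((7 + 2*I)*11)*(-68))*(-1/3152) = ((77 + 22*I)*(-68))*(-1/3152) = (-5236 - 1496*I)*(-1/3152) = 1309/788 + 187*I/394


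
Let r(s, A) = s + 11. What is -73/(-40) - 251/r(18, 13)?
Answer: -7923/1160 ≈ -6.8302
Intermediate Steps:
r(s, A) = 11 + s
-73/(-40) - 251/r(18, 13) = -73/(-40) - 251/(11 + 18) = -73*(-1/40) - 251/29 = 73/40 - 251*1/29 = 73/40 - 251/29 = -7923/1160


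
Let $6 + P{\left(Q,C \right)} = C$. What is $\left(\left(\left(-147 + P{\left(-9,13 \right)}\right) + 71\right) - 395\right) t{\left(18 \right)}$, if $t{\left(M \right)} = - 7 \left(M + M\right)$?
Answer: $116928$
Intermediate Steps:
$P{\left(Q,C \right)} = -6 + C$
$t{\left(M \right)} = - 14 M$ ($t{\left(M \right)} = - 7 \cdot 2 M = - 14 M$)
$\left(\left(\left(-147 + P{\left(-9,13 \right)}\right) + 71\right) - 395\right) t{\left(18 \right)} = \left(\left(\left(-147 + \left(-6 + 13\right)\right) + 71\right) - 395\right) \left(\left(-14\right) 18\right) = \left(\left(\left(-147 + 7\right) + 71\right) - 395\right) \left(-252\right) = \left(\left(-140 + 71\right) - 395\right) \left(-252\right) = \left(-69 - 395\right) \left(-252\right) = \left(-464\right) \left(-252\right) = 116928$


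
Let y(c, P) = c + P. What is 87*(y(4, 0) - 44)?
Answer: -3480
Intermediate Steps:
y(c, P) = P + c
87*(y(4, 0) - 44) = 87*((0 + 4) - 44) = 87*(4 - 44) = 87*(-40) = -3480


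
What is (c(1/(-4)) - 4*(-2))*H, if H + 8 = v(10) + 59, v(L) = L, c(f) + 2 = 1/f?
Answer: 122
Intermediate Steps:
c(f) = -2 + 1/f
H = 61 (H = -8 + (10 + 59) = -8 + 69 = 61)
(c(1/(-4)) - 4*(-2))*H = ((-2 + 1/(1/(-4))) - 4*(-2))*61 = ((-2 + 1/(1*(-1/4))) + 8)*61 = ((-2 + 1/(-1/4)) + 8)*61 = ((-2 - 4) + 8)*61 = (-6 + 8)*61 = 2*61 = 122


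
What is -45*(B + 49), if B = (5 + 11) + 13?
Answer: -3510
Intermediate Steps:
B = 29 (B = 16 + 13 = 29)
-45*(B + 49) = -45*(29 + 49) = -45*78 = -3510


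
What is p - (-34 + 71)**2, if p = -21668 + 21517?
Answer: -1520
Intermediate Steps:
p = -151
p - (-34 + 71)**2 = -151 - (-34 + 71)**2 = -151 - 1*37**2 = -151 - 1*1369 = -151 - 1369 = -1520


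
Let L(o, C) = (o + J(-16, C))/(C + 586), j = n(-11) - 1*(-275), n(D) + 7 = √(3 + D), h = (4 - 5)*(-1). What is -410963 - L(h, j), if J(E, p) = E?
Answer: (-821926*√2 + 350962387*I)/(2*(√2 - 427*I)) ≈ -4.1096e+5 - 5.7697e-5*I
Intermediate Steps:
h = 1 (h = -1*(-1) = 1)
n(D) = -7 + √(3 + D)
j = 268 + 2*I*√2 (j = (-7 + √(3 - 11)) - 1*(-275) = (-7 + √(-8)) + 275 = (-7 + 2*I*√2) + 275 = 268 + 2*I*√2 ≈ 268.0 + 2.8284*I)
L(o, C) = (-16 + o)/(586 + C) (L(o, C) = (o - 16)/(C + 586) = (-16 + o)/(586 + C))
-410963 - L(h, j) = -410963 - (-16 + 1)/(586 + (268 + 2*I*√2)) = -410963 - (-15)/(854 + 2*I*√2) = -410963 + 15/(854 + 2*I*√2)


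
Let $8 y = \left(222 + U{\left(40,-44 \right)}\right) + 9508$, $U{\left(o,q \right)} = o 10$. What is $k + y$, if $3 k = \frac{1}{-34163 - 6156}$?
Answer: $\frac{612647201}{483828} \approx 1266.3$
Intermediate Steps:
$U{\left(o,q \right)} = 10 o$
$y = \frac{5065}{4}$ ($y = \frac{\left(222 + 10 \cdot 40\right) + 9508}{8} = \frac{\left(222 + 400\right) + 9508}{8} = \frac{622 + 9508}{8} = \frac{1}{8} \cdot 10130 = \frac{5065}{4} \approx 1266.3$)
$k = - \frac{1}{120957}$ ($k = \frac{1}{3 \left(-34163 - 6156\right)} = \frac{1}{3 \left(-40319\right)} = \frac{1}{3} \left(- \frac{1}{40319}\right) = - \frac{1}{120957} \approx -8.2674 \cdot 10^{-6}$)
$k + y = - \frac{1}{120957} + \frac{5065}{4} = \frac{612647201}{483828}$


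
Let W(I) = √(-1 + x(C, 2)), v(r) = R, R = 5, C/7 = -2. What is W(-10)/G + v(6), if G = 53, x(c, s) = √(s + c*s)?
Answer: 5 + √(-1 + I*√26)/53 ≈ 5.0273 + 0.03321*I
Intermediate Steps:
C = -14 (C = 7*(-2) = -14)
v(r) = 5
W(I) = √(-1 + I*√26) (W(I) = √(-1 + √(2*(1 - 14))) = √(-1 + √(2*(-13))) = √(-1 + √(-26)) = √(-1 + I*√26))
W(-10)/G + v(6) = √(-1 + I*√26)/53 + 5 = 5 + √(-1 + I*√26)/53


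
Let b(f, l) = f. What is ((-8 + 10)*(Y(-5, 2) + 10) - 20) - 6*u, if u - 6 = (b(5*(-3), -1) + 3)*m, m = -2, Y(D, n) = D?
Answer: -190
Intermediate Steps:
u = 30 (u = 6 + (5*(-3) + 3)*(-2) = 6 + (-15 + 3)*(-2) = 6 - 12*(-2) = 6 + 24 = 30)
((-8 + 10)*(Y(-5, 2) + 10) - 20) - 6*u = ((-8 + 10)*(-5 + 10) - 20) - 6*30 = (2*5 - 20) - 180 = (10 - 20) - 180 = -10 - 180 = -190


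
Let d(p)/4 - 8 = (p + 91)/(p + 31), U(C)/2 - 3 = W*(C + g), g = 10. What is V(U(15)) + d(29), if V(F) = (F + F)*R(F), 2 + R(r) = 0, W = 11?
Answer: -2184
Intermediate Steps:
R(r) = -2 (R(r) = -2 + 0 = -2)
U(C) = 226 + 22*C (U(C) = 6 + 2*(11*(C + 10)) = 6 + 2*(11*(10 + C)) = 6 + 2*(110 + 11*C) = 6 + (220 + 22*C) = 226 + 22*C)
d(p) = 32 + 4*(91 + p)/(31 + p) (d(p) = 32 + 4*((p + 91)/(p + 31)) = 32 + 4*((91 + p)/(31 + p)) = 32 + 4*(91 + p)/(31 + p))
V(F) = -4*F (V(F) = (F + F)*(-2) = (2*F)*(-2) = -4*F)
V(U(15)) + d(29) = -4*(226 + 22*15) + 12*(113 + 3*29)/(31 + 29) = -4*(226 + 330) + 12*(113 + 87)/60 = -4*556 + 12*(1/60)*200 = -2224 + 40 = -2184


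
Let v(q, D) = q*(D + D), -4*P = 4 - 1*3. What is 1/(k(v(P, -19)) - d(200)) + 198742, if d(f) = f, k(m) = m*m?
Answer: 87247734/439 ≈ 1.9874e+5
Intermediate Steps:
P = -¼ (P = -(4 - 1*3)/4 = -(4 - 3)/4 = -¼*1 = -¼ ≈ -0.25000)
v(q, D) = 2*D*q (v(q, D) = q*(2*D) = 2*D*q)
k(m) = m²
1/(k(v(P, -19)) - d(200)) + 198742 = 1/((2*(-19)*(-¼))² - 1*200) + 198742 = 1/((19/2)² - 200) + 198742 = 1/(361/4 - 200) + 198742 = 1/(-439/4) + 198742 = -4/439 + 198742 = 87247734/439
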